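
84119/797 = 84119/797  =  105.54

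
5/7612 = 5/7612= 0.00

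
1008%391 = 226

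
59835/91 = 59835/91 = 657.53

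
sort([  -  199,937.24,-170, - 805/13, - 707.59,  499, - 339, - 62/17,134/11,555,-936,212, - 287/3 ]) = [-936, - 707.59, - 339, - 199, - 170, - 287/3,-805/13 , - 62/17, 134/11,212,499 , 555,937.24]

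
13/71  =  13/71 =0.18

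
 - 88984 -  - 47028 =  - 41956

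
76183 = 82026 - 5843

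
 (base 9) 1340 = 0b1111110000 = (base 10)1008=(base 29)15M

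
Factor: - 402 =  - 2^1*3^1*67^1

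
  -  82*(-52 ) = 4264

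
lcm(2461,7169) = 164887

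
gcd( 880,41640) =40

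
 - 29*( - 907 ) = 26303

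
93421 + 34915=128336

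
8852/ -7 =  - 8852/7 = - 1264.57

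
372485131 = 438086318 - 65601187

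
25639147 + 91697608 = 117336755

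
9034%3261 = 2512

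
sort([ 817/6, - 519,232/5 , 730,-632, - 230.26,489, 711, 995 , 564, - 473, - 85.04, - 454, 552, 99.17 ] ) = [  -  632,- 519, - 473, - 454, - 230.26, - 85.04, 232/5, 99.17, 817/6 , 489, 552, 564, 711,730, 995] 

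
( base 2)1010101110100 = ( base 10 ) 5492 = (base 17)1201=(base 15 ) 1962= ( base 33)51e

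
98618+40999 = 139617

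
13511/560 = 24 + 71/560 = 24.13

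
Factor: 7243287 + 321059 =2^1*491^1*7703^1= 7564346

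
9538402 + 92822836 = 102361238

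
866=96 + 770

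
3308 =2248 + 1060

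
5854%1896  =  166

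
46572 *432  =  20119104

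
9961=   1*9961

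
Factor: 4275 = 3^2*5^2*19^1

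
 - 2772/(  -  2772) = 1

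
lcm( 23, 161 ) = 161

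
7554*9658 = 72956532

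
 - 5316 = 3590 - 8906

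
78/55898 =39/27949 = 0.00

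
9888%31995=9888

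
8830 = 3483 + 5347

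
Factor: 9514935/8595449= 3^3*5^1*61^( - 1 )*70481^1 * 140909^(- 1) 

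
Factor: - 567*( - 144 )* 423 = 34537104 = 2^4*3^8*7^1*47^1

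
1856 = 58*32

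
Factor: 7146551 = 761^1*9391^1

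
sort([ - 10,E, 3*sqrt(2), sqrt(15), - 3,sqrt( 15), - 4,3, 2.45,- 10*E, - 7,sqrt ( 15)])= [ -10*E,-10,- 7, - 4, -3,2.45,E,3,sqrt ( 15),sqrt( 15), sqrt( 15),3*sqrt(2) ] 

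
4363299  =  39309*111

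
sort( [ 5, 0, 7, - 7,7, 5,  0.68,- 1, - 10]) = [ - 10, - 7, - 1, 0, 0.68,  5, 5, 7, 7]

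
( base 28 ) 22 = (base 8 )72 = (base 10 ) 58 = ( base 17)37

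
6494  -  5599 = 895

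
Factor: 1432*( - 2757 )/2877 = -1316008/959 = - 2^3 * 7^( - 1 ) *137^( - 1)*179^1*919^1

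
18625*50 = 931250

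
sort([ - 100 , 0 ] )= [- 100, 0]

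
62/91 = 62/91 = 0.68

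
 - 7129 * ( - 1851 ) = 13195779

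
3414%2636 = 778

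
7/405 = 7/405 = 0.02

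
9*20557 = 185013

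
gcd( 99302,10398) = 2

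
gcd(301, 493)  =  1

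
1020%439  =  142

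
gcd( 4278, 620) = 62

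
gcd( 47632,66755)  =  13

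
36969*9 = 332721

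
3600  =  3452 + 148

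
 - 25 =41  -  66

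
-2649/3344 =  -1+695/3344 =-0.79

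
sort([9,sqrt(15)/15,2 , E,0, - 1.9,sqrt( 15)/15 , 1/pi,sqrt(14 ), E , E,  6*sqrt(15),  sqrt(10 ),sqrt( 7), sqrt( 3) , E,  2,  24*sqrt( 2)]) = [ -1.9,  0,sqrt( 15) /15, sqrt( 15)/15,1/pi,sqrt( 3),  2, 2,sqrt( 7),E,E,  E,E,sqrt( 10), sqrt( 14), 9, 6 *sqrt(15), 24*sqrt( 2)]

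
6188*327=2023476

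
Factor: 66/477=22/159=2^1*3^ ( - 1) *11^1*53^(-1) 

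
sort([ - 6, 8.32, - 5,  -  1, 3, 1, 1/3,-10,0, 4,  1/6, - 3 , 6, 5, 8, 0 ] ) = [ - 10,- 6,-5,  -  3, - 1,  0, 0, 1/6,1/3,1,3, 4, 5, 6,8, 8.32 ] 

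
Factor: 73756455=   3^1*5^1*17^1*289241^1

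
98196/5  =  98196/5 = 19639.20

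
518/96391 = 518/96391 = 0.01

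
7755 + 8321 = 16076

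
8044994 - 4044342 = 4000652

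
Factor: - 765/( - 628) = 2^( - 2) *3^2*5^1*17^1 * 157^( - 1 ) 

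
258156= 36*7171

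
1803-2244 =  - 441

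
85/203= 85/203 = 0.42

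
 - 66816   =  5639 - 72455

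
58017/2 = 29008+1/2 = 29008.50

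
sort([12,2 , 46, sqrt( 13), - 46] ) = [-46, 2,sqrt(13 ),12,  46]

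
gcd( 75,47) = 1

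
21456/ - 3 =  - 7152 +0/1 =- 7152.00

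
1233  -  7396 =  - 6163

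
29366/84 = 349 + 25/42 = 349.60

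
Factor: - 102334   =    -  2^1*19^1 * 2693^1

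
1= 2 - 1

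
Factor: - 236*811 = -2^2*59^1*811^1 = - 191396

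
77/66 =7/6 = 1.17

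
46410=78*595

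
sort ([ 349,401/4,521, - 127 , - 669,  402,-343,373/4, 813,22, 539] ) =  [ - 669, - 343,-127,22,373/4, 401/4, 349, 402,521,539,  813 ]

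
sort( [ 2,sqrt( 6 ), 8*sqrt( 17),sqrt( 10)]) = [ 2, sqrt( 6 ) , sqrt( 10 ), 8*sqrt( 17)]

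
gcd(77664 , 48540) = 9708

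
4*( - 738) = - 2952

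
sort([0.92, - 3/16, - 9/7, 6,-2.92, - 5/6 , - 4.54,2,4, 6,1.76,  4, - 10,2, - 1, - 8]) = [-10, - 8, - 4.54, - 2.92, - 9/7, - 1, - 5/6 ,-3/16, 0.92,1.76,2,2, 4, 4, 6,6 ] 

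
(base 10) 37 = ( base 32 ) 15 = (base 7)52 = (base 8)45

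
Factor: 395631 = 3^3 * 14653^1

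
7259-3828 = 3431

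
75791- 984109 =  - 908318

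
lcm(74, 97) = 7178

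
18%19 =18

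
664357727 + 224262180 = 888619907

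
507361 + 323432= 830793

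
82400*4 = 329600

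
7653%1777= 545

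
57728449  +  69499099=127227548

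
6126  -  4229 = 1897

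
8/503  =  8/503=0.02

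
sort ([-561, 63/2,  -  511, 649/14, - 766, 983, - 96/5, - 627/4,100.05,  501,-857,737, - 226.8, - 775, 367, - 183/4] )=[  -  857,-775 ,-766,  -  561, - 511,-226.8, - 627/4,  -  183/4,-96/5,63/2,649/14,100.05,  367 , 501,737,  983] 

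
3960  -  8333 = -4373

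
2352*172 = 404544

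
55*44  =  2420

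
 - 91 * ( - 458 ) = 41678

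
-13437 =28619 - 42056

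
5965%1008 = 925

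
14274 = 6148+8126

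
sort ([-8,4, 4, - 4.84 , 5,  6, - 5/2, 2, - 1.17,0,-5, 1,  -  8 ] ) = [ - 8, - 8, - 5,  -  4.84,  -  5/2, - 1.17,0,1, 2,4, 4, 5,6 ] 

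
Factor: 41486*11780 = 2^3*5^1*19^1 * 31^1*20743^1 = 488705080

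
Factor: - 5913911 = - 5913911^1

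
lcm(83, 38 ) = 3154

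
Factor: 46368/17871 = 96/37 = 2^5 * 3^1*37^( - 1 ) 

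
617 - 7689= - 7072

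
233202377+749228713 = 982431090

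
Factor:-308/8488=  -  2^( - 1 )*7^1*11^1* 1061^( - 1)  =  - 77/2122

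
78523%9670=1163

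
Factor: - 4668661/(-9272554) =2^( - 1 )*19^1 * 89^( -1 )*113^( -1)*461^( - 1)*245719^1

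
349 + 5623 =5972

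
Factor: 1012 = 2^2*11^1 * 23^1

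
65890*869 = 57258410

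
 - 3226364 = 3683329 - 6909693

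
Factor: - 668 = -2^2*167^1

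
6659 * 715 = 4761185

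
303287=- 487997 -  -791284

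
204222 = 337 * 606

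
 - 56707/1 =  - 56707 = -56707.00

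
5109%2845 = 2264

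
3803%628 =35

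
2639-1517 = 1122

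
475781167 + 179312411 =655093578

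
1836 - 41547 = - 39711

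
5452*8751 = 47710452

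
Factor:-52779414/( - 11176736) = 26389707/5588368 = 2^(-4) * 3^1 * 53^1*103^(-1)*269^1 * 617^1 * 3391^ ( - 1)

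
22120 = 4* 5530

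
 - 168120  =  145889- 314009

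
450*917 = 412650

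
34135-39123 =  - 4988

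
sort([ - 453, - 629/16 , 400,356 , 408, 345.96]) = [ - 453, - 629/16,345.96,356,400,408 ] 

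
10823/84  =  128 + 71/84 = 128.85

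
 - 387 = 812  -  1199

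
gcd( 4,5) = 1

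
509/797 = 509/797 = 0.64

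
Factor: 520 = 2^3*5^1*13^1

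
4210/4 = 2105/2 = 1052.50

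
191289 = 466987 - 275698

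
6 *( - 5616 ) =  - 33696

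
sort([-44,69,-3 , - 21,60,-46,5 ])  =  [ - 46,- 44, - 21, - 3,5,60, 69]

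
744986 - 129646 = 615340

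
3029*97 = 293813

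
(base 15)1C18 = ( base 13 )2A11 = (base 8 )13722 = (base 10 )6098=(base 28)7LM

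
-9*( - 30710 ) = 276390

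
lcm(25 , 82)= 2050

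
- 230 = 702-932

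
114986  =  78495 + 36491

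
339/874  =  339/874 = 0.39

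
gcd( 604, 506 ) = 2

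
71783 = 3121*23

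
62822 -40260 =22562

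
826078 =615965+210113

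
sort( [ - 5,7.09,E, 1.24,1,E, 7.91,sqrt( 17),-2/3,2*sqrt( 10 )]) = [ - 5, - 2/3, 1,  1.24,E,E,sqrt(17),2*sqrt( 10),7.09,7.91]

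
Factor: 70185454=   2^1* 859^1 * 40853^1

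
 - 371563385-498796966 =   -  870360351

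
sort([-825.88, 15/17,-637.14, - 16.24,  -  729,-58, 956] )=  [ - 825.88,-729,-637.14,-58,-16.24,15/17, 956] 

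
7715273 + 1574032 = 9289305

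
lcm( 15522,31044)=31044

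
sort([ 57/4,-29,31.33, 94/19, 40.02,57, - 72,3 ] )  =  [ - 72, -29, 3,94/19,57/4,31.33, 40.02 , 57] 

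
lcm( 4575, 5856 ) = 146400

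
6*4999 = 29994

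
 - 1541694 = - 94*16401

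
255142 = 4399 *58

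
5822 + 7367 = 13189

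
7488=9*832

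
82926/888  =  13821/148 = 93.39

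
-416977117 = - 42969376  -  374007741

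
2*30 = 60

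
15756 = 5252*3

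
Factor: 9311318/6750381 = 2^1 *3^(- 1 )* 11^( - 1 )*  204557^(  -  1 ) * 4655659^1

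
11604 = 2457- - 9147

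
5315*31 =164765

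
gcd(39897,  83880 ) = 9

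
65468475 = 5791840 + 59676635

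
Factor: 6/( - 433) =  - 2^1*3^1*433^( - 1 )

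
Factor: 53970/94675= 2^1 * 3^1*5^( - 1 )*257^1*541^( - 1 )= 1542/2705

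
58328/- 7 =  - 8333+3/7 = - 8332.57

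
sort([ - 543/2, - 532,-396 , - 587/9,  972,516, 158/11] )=[ - 532, - 396, - 543/2, - 587/9 , 158/11,516,972] 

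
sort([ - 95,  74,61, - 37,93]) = [ - 95, - 37,61,74,93 ] 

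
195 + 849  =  1044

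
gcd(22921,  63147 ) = 1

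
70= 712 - 642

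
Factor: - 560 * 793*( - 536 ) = 238026880 = 2^7*5^1*7^1*13^1*61^1*67^1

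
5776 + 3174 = 8950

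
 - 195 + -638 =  - 833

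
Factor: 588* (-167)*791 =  - 77673036 = - 2^2 * 3^1*  7^3*113^1*167^1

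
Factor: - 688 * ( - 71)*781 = 38150288 = 2^4 * 11^1  *  43^1*71^2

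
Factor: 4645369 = 17^1*263^1*1039^1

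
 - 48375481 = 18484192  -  66859673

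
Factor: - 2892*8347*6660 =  - 2^4*3^3*5^1*17^1*37^1 *241^1*491^1 = -160769229840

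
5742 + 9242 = 14984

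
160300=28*5725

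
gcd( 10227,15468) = 3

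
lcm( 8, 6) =24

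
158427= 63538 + 94889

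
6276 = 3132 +3144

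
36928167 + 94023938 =130952105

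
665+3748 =4413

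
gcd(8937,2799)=9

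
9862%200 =62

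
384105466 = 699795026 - 315689560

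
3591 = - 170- -3761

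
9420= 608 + 8812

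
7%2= 1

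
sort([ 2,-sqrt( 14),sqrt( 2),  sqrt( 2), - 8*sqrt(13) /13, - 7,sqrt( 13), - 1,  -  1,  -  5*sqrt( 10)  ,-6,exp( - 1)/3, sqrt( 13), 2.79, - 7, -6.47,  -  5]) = [ - 5*sqrt ( 10), - 7, - 7,  -  6.47, - 6,-5,-sqrt( 14),  -  8*sqrt( 13)/13, -1, - 1,exp( - 1)/3,sqrt(2), sqrt( 2),2,2.79 , sqrt( 13 ) , sqrt( 13)] 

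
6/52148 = 3/26074 = 0.00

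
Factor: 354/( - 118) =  - 3^1 = - 3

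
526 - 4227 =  - 3701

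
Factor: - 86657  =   - 193^1*449^1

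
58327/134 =435 + 37/134=435.28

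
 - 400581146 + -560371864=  -960953010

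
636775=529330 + 107445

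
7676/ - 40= - 1919/10 = - 191.90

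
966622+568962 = 1535584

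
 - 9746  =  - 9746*1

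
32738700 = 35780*915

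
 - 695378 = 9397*( - 74 )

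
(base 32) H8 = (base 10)552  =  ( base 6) 2320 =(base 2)1000101000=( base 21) 156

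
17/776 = 17/776=0.02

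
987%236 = 43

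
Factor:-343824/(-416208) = 19^1*23^(-1 )= 19/23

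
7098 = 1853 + 5245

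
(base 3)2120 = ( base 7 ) 126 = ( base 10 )69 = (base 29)2b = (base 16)45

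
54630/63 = 6070/7 = 867.14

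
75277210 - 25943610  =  49333600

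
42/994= 3/71  =  0.04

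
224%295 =224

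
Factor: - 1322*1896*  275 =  - 689290800  =  - 2^4*3^1*5^2*11^1*79^1 * 661^1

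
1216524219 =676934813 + 539589406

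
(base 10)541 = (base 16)21D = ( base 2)1000011101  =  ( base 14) 2A9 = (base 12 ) 391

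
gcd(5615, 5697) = 1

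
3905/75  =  781/15=52.07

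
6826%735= 211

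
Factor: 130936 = 2^3*13^1*1259^1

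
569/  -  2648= -569/2648  =  - 0.21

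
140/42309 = 140/42309 = 0.00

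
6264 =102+6162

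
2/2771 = 2/2771 =0.00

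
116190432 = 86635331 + 29555101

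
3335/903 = 3335/903  =  3.69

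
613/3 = 613/3 = 204.33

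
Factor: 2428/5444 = 607^1*1361^ ( - 1 ) = 607/1361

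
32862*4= 131448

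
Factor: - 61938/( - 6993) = 62/7 = 2^1*7^( - 1)*31^1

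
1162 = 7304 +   -  6142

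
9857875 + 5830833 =15688708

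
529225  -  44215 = 485010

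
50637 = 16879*3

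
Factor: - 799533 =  - 3^2*7^4*37^1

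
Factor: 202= 2^1*101^1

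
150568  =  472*319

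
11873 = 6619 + 5254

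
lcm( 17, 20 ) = 340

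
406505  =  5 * 81301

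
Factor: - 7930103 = -43^1*223^1*827^1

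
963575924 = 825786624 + 137789300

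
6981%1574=685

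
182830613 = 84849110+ 97981503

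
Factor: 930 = 2^1*3^1*5^1*31^1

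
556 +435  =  991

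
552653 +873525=1426178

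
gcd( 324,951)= 3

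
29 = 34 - 5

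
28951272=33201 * 872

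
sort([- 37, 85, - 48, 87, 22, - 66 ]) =[-66, - 48,  -  37, 22, 85 , 87 ] 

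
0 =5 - 5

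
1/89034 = 1/89034 = 0.00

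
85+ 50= 135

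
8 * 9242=73936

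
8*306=2448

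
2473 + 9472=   11945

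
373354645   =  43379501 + 329975144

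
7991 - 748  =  7243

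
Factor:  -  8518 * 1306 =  - 11124508 = - 2^2*653^1*4259^1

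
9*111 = 999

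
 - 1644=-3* 548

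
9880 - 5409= 4471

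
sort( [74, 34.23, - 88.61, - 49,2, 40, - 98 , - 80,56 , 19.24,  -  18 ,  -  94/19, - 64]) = [ - 98 , - 88.61,  -  80, - 64,-49, - 18, - 94/19,2, 19.24, 34.23,40,56 , 74 ] 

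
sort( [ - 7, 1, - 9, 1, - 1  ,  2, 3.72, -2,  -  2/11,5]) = [ - 9, - 7,-2, - 1, - 2/11, 1,  1, 2,  3.72, 5 ] 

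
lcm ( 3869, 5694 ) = 301782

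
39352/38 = 1035 +11/19 = 1035.58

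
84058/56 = 1501 + 1/28 = 1501.04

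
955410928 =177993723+777417205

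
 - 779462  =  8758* (-89 )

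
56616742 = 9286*6097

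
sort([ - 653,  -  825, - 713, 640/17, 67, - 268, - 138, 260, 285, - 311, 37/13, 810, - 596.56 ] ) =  [ - 825, - 713, - 653, - 596.56, - 311, - 268,-138, 37/13,640/17,67, 260, 285, 810] 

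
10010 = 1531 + 8479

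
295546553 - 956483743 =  - 660937190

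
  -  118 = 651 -769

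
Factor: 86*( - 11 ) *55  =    -  52030 = -  2^1 * 5^1 * 11^2*43^1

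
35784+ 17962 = 53746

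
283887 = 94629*3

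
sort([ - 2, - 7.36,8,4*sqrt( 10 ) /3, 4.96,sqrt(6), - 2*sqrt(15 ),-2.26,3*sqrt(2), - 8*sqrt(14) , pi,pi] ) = [-8*sqrt(14 ) , -2*sqrt( 15), - 7.36,-2.26, - 2,sqrt( 6 ), pi,  pi,  4* sqrt( 10)/3,3*sqrt (2 ), 4.96,8] 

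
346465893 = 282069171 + 64396722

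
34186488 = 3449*9912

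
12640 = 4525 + 8115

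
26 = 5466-5440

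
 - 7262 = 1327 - 8589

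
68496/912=75 + 2/19 = 75.11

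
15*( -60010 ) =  - 900150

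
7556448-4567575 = 2988873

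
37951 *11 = 417461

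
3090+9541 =12631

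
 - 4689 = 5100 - 9789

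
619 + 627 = 1246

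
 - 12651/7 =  - 1808 + 5/7 = -1807.29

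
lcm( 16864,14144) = 438464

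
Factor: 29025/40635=5/7 = 5^1*7^( - 1 ) 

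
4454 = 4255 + 199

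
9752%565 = 147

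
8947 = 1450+7497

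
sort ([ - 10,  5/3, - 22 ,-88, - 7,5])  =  [-88, - 22,-10, - 7  ,  5/3, 5]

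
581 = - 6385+6966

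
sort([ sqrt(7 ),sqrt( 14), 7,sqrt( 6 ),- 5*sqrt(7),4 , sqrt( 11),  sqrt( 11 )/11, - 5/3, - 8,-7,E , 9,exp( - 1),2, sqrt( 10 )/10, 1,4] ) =[ - 5*sqrt(7), - 8, - 7, - 5/3, sqrt (11)/11,sqrt(10 ) /10,exp ( - 1 ),1,2,sqrt( 6 ),sqrt( 7)  ,  E, sqrt(11),sqrt( 14 ), 4,4,7,9]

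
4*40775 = 163100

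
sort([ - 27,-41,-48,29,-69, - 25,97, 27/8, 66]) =[ - 69, - 48, - 41, - 27, - 25, 27/8, 29, 66,97]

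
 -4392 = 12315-16707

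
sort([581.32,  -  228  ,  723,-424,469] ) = [ - 424 , - 228, 469,581.32, 723]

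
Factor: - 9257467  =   -29^1 *319223^1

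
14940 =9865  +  5075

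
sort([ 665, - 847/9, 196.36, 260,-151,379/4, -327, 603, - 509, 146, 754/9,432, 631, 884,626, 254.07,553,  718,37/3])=[  -  509, - 327, - 151 ,-847/9,37/3, 754/9, 379/4,146, 196.36, 254.07, 260,432, 553,603, 626, 631, 665, 718, 884]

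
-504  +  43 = -461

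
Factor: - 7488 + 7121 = - 367 = - 367^1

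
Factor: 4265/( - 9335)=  - 853/1867 = - 853^1* 1867^( - 1 ) 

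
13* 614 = 7982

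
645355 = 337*1915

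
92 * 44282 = 4073944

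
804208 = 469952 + 334256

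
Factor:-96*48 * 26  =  -2^10 * 3^2*13^1 = -119808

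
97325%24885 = 22670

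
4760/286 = 16+92/143 = 16.64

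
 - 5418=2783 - 8201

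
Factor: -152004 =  - 2^2*3^1*53^1 * 239^1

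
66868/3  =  66868/3=22289.33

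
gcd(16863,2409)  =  2409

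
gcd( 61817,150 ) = 1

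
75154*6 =450924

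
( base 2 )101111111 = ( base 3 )112012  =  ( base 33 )bk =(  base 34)B9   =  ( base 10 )383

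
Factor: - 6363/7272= - 7/8 = - 2^( - 3 )*7^1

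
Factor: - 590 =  - 2^1*5^1*59^1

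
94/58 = 1 + 18/29 = 1.62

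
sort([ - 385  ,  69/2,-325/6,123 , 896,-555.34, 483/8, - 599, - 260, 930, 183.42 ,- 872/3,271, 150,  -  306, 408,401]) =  [ - 599, - 555.34, - 385, - 306, - 872/3, - 260, - 325/6 , 69/2, 483/8, 123, 150, 183.42, 271,401, 408, 896, 930]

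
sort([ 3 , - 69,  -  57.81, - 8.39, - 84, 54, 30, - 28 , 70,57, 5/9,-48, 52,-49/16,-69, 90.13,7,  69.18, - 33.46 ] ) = [ - 84, - 69,-69,-57.81, - 48, - 33.46, - 28,-8.39,  -  49/16,5/9, 3, 7,30, 52, 54,  57, 69.18,70 , 90.13] 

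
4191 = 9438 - 5247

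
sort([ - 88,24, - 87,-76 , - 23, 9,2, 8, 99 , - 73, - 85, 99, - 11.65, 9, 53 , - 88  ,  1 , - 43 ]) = [ - 88 , - 88, - 87, - 85 , - 76,-73, - 43,- 23,-11.65,1,2, 8, 9,9, 24, 53, 99, 99]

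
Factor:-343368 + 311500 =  - 31868=- 2^2*31^1*257^1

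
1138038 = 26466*43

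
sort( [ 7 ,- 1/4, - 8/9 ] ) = [ - 8/9, - 1/4, 7 ] 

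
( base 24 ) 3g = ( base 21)44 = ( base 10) 88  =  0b1011000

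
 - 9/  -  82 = 9/82 = 0.11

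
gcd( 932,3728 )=932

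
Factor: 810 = 2^1*3^4* 5^1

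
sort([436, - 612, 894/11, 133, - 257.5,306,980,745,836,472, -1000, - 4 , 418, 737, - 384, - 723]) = [ - 1000, - 723 , - 612, - 384,- 257.5, - 4, 894/11,133,306,418,436, 472,737,745,836,980]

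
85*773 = 65705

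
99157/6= 99157/6= 16526.17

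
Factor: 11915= 5^1*2383^1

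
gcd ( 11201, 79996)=1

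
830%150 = 80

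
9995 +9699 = 19694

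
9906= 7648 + 2258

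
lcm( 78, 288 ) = 3744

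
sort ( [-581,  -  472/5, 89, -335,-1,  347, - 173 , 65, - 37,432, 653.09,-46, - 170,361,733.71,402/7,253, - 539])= [ - 581, - 539, - 335 , - 173, - 170,-472/5,-46,-37,-1,402/7, 65, 89,253,  347 , 361  ,  432,653.09,733.71 ]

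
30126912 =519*58048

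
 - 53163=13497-66660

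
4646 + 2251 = 6897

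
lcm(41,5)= 205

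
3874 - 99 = 3775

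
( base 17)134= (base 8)530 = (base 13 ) 206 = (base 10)344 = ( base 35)9T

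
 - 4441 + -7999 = -12440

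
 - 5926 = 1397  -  7323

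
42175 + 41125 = 83300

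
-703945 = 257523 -961468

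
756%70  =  56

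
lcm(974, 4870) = 4870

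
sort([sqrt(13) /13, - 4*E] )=[- 4* E,sqrt(13 )/13 ] 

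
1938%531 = 345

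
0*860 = 0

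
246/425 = 246/425  =  0.58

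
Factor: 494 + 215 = 709^1 = 709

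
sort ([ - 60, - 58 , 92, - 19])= [-60,-58, - 19, 92 ] 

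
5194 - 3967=1227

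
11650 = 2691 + 8959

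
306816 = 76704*4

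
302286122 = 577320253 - 275034131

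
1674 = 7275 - 5601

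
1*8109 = 8109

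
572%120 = 92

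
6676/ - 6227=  - 6676/6227 = - 1.07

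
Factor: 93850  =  2^1*5^2  *1877^1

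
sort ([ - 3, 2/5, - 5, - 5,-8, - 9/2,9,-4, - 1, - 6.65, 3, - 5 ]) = [  -  8,- 6.65, - 5,  -  5 , -5, - 9/2,-4, - 3, - 1, 2/5,  3,9]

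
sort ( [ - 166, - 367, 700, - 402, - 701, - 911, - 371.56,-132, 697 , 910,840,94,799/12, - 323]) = [ - 911,-701, - 402, - 371.56, - 367, - 323, - 166, - 132,799/12, 94, 697, 700,840, 910]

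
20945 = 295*71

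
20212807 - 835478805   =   - 815265998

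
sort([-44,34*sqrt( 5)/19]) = [ - 44,34*sqrt( 5) /19]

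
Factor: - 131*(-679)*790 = 2^1*5^1 *7^1*79^1* 97^1*131^1 = 70269710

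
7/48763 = 7/48763=0.00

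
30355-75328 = -44973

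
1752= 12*146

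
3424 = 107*32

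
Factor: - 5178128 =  - 2^4*23^1*14071^1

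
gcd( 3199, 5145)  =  7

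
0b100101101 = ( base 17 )10C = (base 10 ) 301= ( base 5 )2201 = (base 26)bf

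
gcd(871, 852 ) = 1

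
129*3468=447372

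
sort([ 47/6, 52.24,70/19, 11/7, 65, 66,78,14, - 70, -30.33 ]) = [ - 70, - 30.33,11/7, 70/19,47/6,14,52.24,65 , 66,78] 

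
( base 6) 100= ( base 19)1h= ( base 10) 36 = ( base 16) 24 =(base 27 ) 19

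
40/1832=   5/229 = 0.02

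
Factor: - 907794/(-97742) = 3^3*16811^1 * 48871^ (  -  1)= 453897/48871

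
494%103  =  82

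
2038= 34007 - 31969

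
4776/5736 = 199/239 = 0.83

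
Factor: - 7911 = - 3^3*293^1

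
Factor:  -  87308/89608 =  - 949/974 = - 2^( - 1 )*13^1*73^1*487^( - 1) 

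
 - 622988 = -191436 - 431552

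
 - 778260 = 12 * ( - 64855)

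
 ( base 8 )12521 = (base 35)4FW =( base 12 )31A9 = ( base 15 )193c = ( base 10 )5457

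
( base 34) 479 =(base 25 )7jl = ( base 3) 20200102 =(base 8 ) 11407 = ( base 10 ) 4871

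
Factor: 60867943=60867943^1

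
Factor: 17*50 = 850 = 2^1 *5^2*17^1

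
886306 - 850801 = 35505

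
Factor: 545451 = 3^1*113^1*1609^1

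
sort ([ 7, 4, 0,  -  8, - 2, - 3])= [  -  8, - 3,-2 , 0, 4,7]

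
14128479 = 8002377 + 6126102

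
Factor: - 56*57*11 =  - 35112 = - 2^3*3^1 *7^1*11^1* 19^1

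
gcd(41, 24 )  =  1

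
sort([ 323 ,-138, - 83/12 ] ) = [ - 138, - 83/12, 323]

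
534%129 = 18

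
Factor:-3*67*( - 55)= 11055 = 3^1*5^1 * 11^1*67^1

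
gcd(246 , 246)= 246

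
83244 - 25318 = 57926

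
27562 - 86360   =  - 58798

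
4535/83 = 54+53/83 = 54.64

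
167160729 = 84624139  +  82536590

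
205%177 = 28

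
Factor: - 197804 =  - 2^2 * 49451^1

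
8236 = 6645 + 1591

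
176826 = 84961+91865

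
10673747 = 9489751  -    -  1183996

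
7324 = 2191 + 5133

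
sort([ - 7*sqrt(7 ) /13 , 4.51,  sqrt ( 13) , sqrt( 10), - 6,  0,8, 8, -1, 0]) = [ - 6 , - 7*sqrt(7)/13, - 1,0,0, sqrt (10),sqrt(13),  4.51, 8, 8]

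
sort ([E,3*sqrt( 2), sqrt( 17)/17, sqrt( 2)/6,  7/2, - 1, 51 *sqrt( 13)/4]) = [-1,  sqrt(2) /6, sqrt(17 )/17 , E,7/2,3 * sqrt( 2 ) , 51*sqrt ( 13 )/4] 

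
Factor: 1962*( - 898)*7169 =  - 2^2*3^2 * 67^1*107^1 * 109^1 *449^1 =- 12630889044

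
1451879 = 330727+1121152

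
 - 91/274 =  - 91/274 = - 0.33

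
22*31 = 682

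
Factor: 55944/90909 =8/13 = 2^3*13^( - 1)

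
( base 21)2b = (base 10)53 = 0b110101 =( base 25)23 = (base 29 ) 1o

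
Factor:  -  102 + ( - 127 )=  -  229 = - 229^1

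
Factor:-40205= -5^1*11^1*17^1*43^1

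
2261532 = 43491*52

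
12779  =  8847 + 3932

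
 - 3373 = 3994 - 7367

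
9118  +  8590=17708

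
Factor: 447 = 3^1*149^1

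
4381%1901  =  579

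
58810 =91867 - 33057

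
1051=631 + 420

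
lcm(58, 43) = 2494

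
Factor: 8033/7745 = 5^( - 1 )*  29^1*277^1 * 1549^ ( - 1 )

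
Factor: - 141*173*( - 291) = 3^2*47^1*97^1*173^1 =7098363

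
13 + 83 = 96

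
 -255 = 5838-6093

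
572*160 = 91520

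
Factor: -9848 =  - 2^3 * 1231^1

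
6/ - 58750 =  - 3/29375=- 0.00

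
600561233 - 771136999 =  - 170575766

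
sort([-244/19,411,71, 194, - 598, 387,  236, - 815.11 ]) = [-815.11, - 598, - 244/19  ,  71, 194,236,387, 411 ]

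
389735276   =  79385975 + 310349301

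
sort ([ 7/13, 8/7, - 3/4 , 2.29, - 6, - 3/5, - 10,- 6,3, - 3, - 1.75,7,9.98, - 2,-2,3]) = [ - 10 , - 6, - 6,- 3, - 2 , - 2, - 1.75, - 3/4,  -  3/5,7/13,8/7,2.29,3,3, 7,9.98]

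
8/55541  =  8/55541 = 0.00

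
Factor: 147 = 3^1*7^2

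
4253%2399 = 1854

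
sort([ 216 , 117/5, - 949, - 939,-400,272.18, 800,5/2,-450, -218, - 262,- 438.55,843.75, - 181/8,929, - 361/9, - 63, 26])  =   [-949, - 939, - 450, - 438.55, - 400,- 262, - 218, - 63, - 361/9, - 181/8,5/2, 117/5,26, 216,272.18,  800,843.75,929]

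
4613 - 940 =3673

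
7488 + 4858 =12346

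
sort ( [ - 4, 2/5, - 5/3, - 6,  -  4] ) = [ - 6, - 4, - 4, - 5/3,  2/5 ]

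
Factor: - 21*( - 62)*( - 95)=  -  2^1 *3^1 * 5^1*7^1 * 19^1 *31^1 = -123690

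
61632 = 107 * 576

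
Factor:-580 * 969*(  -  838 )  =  470972760 =2^3*3^1*5^1*17^1*19^1*29^1  *419^1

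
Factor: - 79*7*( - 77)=7^2* 11^1 * 79^1 = 42581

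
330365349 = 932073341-601707992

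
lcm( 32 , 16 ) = 32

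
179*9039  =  1617981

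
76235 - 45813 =30422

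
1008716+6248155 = 7256871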